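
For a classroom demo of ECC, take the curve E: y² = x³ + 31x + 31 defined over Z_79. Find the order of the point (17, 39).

2P: tangent at (17, 39): λ = (3·17² + 31)/(2·39) ≡ 29/78. 78⁻¹ ≡ 78 (mod 79) since 78·78 = 6084 ≡ 1, so λ ≡ 29·78 ≡ 50.
  x = λ² - 17 - 17 = 2500 - 34 ≡ 17; y = λ·(17 - 17) - 39 ≡ 40. → (17, 40)
3P: (17, 40) + (17, 39): same x and y₁ ≡ -y₂, so the sum is ∞.
3P = ∞, so the order is 3.

3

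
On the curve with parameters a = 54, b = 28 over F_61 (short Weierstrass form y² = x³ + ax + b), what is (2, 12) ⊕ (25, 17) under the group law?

(2, 12) + (25, 17). λ = (17 - 12)/(25 - 2) ≡ 5/23 mod 61. 23⁻¹ ≡ 8 (mod 61), so λ ≡ 40.
  x = λ² - 2 - 25 = 1600 - 27 ≡ 48; y = λ·(2 - 48) - 12 ≡ 39. → (48, 39)

(48, 39)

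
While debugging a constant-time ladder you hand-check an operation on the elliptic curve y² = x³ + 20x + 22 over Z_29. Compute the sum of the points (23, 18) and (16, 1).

(23, 18) + (16, 1). λ = (1 - 18)/(16 - 23) ≡ 12/22 mod 29. 22⁻¹ ≡ 4 (mod 29), so λ ≡ 19.
  x = λ² - 23 - 16 = 361 - 39 ≡ 3; y = λ·(23 - 3) - 18 ≡ 14. → (3, 14)

(3, 14)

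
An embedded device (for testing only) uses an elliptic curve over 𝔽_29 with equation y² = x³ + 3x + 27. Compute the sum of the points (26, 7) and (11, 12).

(5, 15)

(26, 7) + (11, 12). λ = (12 - 7)/(11 - 26) ≡ 5/14 mod 29. 14⁻¹ ≡ 27 (mod 29) since 14·27 = 378 ≡ 1, so λ ≡ 19.
  x = λ² - 26 - 11 = 361 - 37 ≡ 5; y = λ·(26 - 5) - 7 ≡ 15. → (5, 15)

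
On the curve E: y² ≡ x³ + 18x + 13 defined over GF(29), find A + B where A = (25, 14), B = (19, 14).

(25, 14) + (19, 14). λ = (14 - 14)/(19 - 25) ≡ 0/23 mod 29. 23⁻¹ ≡ 24 (mod 29), so λ ≡ 0.
  x = λ² - 25 - 19 = 0 - 44 ≡ 14; y = λ·(25 - 14) - 14 ≡ 15. → (14, 15)

(14, 15)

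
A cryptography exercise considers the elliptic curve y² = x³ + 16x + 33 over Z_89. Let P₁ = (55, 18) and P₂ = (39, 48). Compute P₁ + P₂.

(55, 18) + (39, 48). λ = (48 - 18)/(39 - 55) ≡ 30/73 mod 89. 73⁻¹ ≡ 50 (mod 89) since 73·50 = 3650 ≡ 1, so λ ≡ 76.
  x = λ² - 55 - 39 = 5776 - 94 ≡ 75; y = λ·(55 - 75) - 18 ≡ 64. → (75, 64)

(75, 64)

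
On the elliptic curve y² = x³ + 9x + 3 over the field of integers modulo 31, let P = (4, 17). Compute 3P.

Repeated addition: build up to 3P.
2P: tangent at (4, 17): λ = (3·4² + 9)/(2·17) ≡ 26/3. 3⁻¹ ≡ 21 (mod 31), so λ ≡ 26·21 ≡ 19.
  x = λ² - 4 - 4 = 361 - 8 ≡ 12; y = λ·(4 - 12) - 17 ≡ 17. → (12, 17)
3P: (12, 17) + (4, 17). λ = (17 - 17)/(4 - 12) ≡ 0/23 mod 31. 23⁻¹ ≡ 27 (mod 31), so λ ≡ 0.
  x = λ² - 12 - 4 = 0 - 16 ≡ 15; y = λ·(12 - 15) - 17 ≡ 14. → (15, 14)

(15, 14)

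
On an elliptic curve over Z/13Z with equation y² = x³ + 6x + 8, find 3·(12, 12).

Write G = (12, 12).
Repeated addition: build up to 3G.
2G: tangent at (12, 12): λ = (3·12² + 6)/(2·12) ≡ 9/11. 11⁻¹ ≡ 6 (mod 13) since 11·6 = 66 ≡ 1, so λ ≡ 9·6 ≡ 2.
  x = λ² - 12 - 12 = 4 - 24 ≡ 6; y = λ·(12 - 6) - 12 ≡ 0. → (6, 0)
3G: (6, 0) + (12, 12). λ = (12 - 0)/(12 - 6) ≡ 12/6 mod 13. 6⁻¹ ≡ 11 (mod 13), so λ ≡ 2.
  x = λ² - 6 - 12 = 4 - 18 ≡ 12; y = λ·(6 - 12) - 0 ≡ 1. → (12, 1)

(12, 1)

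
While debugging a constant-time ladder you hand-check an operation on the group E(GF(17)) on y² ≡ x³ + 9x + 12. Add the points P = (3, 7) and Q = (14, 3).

(3, 7) + (14, 3). λ = (3 - 7)/(14 - 3) ≡ 13/11 mod 17. 11⁻¹ ≡ 14 (mod 17) since 11·14 = 154 ≡ 1, so λ ≡ 12.
  x = λ² - 3 - 14 = 144 - 17 ≡ 8; y = λ·(3 - 8) - 7 ≡ 1. → (8, 1)

(8, 1)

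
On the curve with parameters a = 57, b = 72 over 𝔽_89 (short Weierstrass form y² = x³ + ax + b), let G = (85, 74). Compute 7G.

(26, 23)

Double-and-add on 7 = (111)₂. Start with G = (85, 74) for the leading 1-bit.
double: tangent at (85, 74): λ = (3·85² + 57)/(2·74) ≡ 16/59. 59⁻¹ ≡ 86 (mod 89) since 59·86 = 5074 ≡ 1, so λ ≡ 16·86 ≡ 41.
  x = λ² - 85 - 85 = 1681 - 170 ≡ 87; y = λ·(85 - 87) - 74 ≡ 22. → (87, 22)
add G: (87, 22) + (85, 74). λ = (74 - 22)/(85 - 87) ≡ 52/87 mod 89. 87⁻¹ ≡ 44 (mod 89), so λ ≡ 63.
  x = λ² - 87 - 85 = 3969 - 172 ≡ 59; y = λ·(87 - 59) - 22 ≡ 51. → (59, 51)
double: tangent at (59, 51): λ = (3·59² + 57)/(2·51) ≡ 87/13. 13⁻¹ ≡ 48 (mod 89), so λ ≡ 87·48 ≡ 82.
  x = λ² - 59 - 59 = 6724 - 118 ≡ 20; y = λ·(59 - 20) - 51 ≡ 32. → (20, 32)
add G: (20, 32) + (85, 74). λ = (74 - 32)/(85 - 20) ≡ 42/65 mod 89. 65⁻¹ ≡ 63 (mod 89), so λ ≡ 65.
  x = λ² - 20 - 85 = 4225 - 105 ≡ 26; y = λ·(20 - 26) - 32 ≡ 23. → (26, 23)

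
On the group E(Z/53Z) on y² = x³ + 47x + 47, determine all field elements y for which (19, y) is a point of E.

x³ + 47x + 47 = 7799 ≡ 8 (mod 53).
8 is a non-residue mod 53; no y exists.

none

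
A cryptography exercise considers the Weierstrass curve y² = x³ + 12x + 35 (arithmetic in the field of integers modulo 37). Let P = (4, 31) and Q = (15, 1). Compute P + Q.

(4, 31) + (15, 1). λ = (1 - 31)/(15 - 4) ≡ 7/11 mod 37. 11⁻¹ ≡ 27 (mod 37) since 11·27 = 297 ≡ 1, so λ ≡ 4.
  x = λ² - 4 - 15 = 16 - 19 ≡ 34; y = λ·(4 - 34) - 31 ≡ 34. → (34, 34)

(34, 34)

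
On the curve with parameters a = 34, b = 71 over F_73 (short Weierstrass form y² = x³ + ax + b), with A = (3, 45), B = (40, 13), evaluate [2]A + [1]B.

(5, 72)

First 2A:
Repeated addition: build up to 2A.
2A: tangent at (3, 45): λ = (3·3² + 34)/(2·45) ≡ 61/17. 17⁻¹ ≡ 43 (mod 73), so λ ≡ 61·43 ≡ 68.
  x = λ² - 3 - 3 = 4624 - 6 ≡ 19; y = λ·(3 - 19) - 45 ≡ 35. → (19, 35)
2A = (19, 35).
Finally 2A + B:
(19, 35) + (40, 13). λ = (13 - 35)/(40 - 19) ≡ 51/21 mod 73. 21⁻¹ ≡ 7 (mod 73), so λ ≡ 65.
  x = λ² - 19 - 40 = 4225 - 59 ≡ 5; y = λ·(19 - 5) - 35 ≡ 72. → (5, 72)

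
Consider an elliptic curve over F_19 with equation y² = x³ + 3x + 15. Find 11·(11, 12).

Write G = (11, 12).
Repeated addition: build up to 11G.
2G: tangent at (11, 12): λ = (3·11² + 3)/(2·12) ≡ 5/5. 5⁻¹ ≡ 4 (mod 19), so λ ≡ 5·4 ≡ 1.
  x = λ² - 11 - 11 = 1 - 22 ≡ 17; y = λ·(11 - 17) - 12 ≡ 1. → (17, 1)
3G: (17, 1) + (11, 12). λ = (12 - 1)/(11 - 17) ≡ 11/13 mod 19. 13⁻¹ ≡ 3 (mod 19) since 13·3 = 39 ≡ 1, so λ ≡ 14.
  x = λ² - 17 - 11 = 196 - 28 ≡ 16; y = λ·(17 - 16) - 1 ≡ 13. → (16, 13)
4G: (16, 13) + (11, 12). λ = (12 - 13)/(11 - 16) ≡ 18/14 mod 19. 14⁻¹ ≡ 15 (mod 19) since 14·15 = 210 ≡ 1, so λ ≡ 4.
  x = λ² - 16 - 11 = 16 - 27 ≡ 8; y = λ·(16 - 8) - 13 ≡ 0. → (8, 0)
5G: (8, 0) + (11, 12). λ = (12 - 0)/(11 - 8) ≡ 12/3 mod 19. 3⁻¹ ≡ 13 (mod 19) since 3·13 = 39 ≡ 1, so λ ≡ 4.
  x = λ² - 8 - 11 = 16 - 19 ≡ 16; y = λ·(8 - 16) - 0 ≡ 6. → (16, 6)
6G: (16, 6) + (11, 12). λ = (12 - 6)/(11 - 16) ≡ 6/14 mod 19. 14⁻¹ ≡ 15 (mod 19), so λ ≡ 14.
  x = λ² - 16 - 11 = 196 - 27 ≡ 17; y = λ·(16 - 17) - 6 ≡ 18. → (17, 18)
7G: (17, 18) + (11, 12). λ = (12 - 18)/(11 - 17) ≡ 13/13 mod 19. 13⁻¹ ≡ 3 (mod 19), so λ ≡ 1.
  x = λ² - 17 - 11 = 1 - 28 ≡ 11; y = λ·(17 - 11) - 18 ≡ 7. → (11, 7)
8G: (11, 7) + (11, 12): same x and y₁ ≡ -y₂, so the sum is ∞.
9G: ∞ + (11, 12) = (11, 12) (identity).
10G: tangent at (11, 12): λ = (3·11² + 3)/(2·12) ≡ 5/5. 5⁻¹ ≡ 4 (mod 19), so λ ≡ 5·4 ≡ 1.
  x = λ² - 11 - 11 = 1 - 22 ≡ 17; y = λ·(11 - 17) - 12 ≡ 1. → (17, 1)
11G: (17, 1) + (11, 12). λ = (12 - 1)/(11 - 17) ≡ 11/13 mod 19. 13⁻¹ ≡ 3 (mod 19), so λ ≡ 14.
  x = λ² - 17 - 11 = 196 - 28 ≡ 16; y = λ·(17 - 16) - 1 ≡ 13. → (16, 13)

(16, 13)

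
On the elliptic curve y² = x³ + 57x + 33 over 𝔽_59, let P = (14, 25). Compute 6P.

Repeated addition: build up to 6P.
2P: tangent at (14, 25): λ = (3·14² + 57)/(2·25) ≡ 55/50. 50⁻¹ ≡ 13 (mod 59), so λ ≡ 55·13 ≡ 7.
  x = λ² - 14 - 14 = 49 - 28 ≡ 21; y = λ·(14 - 21) - 25 ≡ 44. → (21, 44)
3P: (21, 44) + (14, 25). λ = (25 - 44)/(14 - 21) ≡ 40/52 mod 59. 52⁻¹ ≡ 42 (mod 59) since 52·42 = 2184 ≡ 1, so λ ≡ 28.
  x = λ² - 21 - 14 = 784 - 35 ≡ 41; y = λ·(21 - 41) - 44 ≡ 45. → (41, 45)
4P: (41, 45) + (14, 25). λ = (25 - 45)/(14 - 41) ≡ 39/32 mod 59. 32⁻¹ ≡ 24 (mod 59) since 32·24 = 768 ≡ 1, so λ ≡ 51.
  x = λ² - 41 - 14 = 2601 - 55 ≡ 9; y = λ·(41 - 9) - 45 ≡ 53. → (9, 53)
5P: (9, 53) + (14, 25). λ = (25 - 53)/(14 - 9) ≡ 31/5 mod 59. 5⁻¹ ≡ 12 (mod 59) since 5·12 = 60 ≡ 1, so λ ≡ 18.
  x = λ² - 9 - 14 = 324 - 23 ≡ 6; y = λ·(9 - 6) - 53 ≡ 1. → (6, 1)
6P: (6, 1) + (14, 25). λ = (25 - 1)/(14 - 6) ≡ 24/8 mod 59. 8⁻¹ ≡ 37 (mod 59), so λ ≡ 3.
  x = λ² - 6 - 14 = 9 - 20 ≡ 48; y = λ·(6 - 48) - 1 ≡ 50. → (48, 50)

(48, 50)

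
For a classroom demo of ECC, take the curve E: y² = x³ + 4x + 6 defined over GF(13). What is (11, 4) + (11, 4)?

(8, 2)

tangent at (11, 4): λ = (3·11² + 4)/(2·4) ≡ 3/8. 8⁻¹ ≡ 5 (mod 13), so λ ≡ 3·5 ≡ 2.
  x = λ² - 11 - 11 = 4 - 22 ≡ 8; y = λ·(11 - 8) - 4 ≡ 2. → (8, 2)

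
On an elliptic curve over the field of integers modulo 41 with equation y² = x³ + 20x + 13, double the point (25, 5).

(16, 40)

tangent at (25, 5): λ = (3·25² + 20)/(2·5) ≡ 9/10. 10⁻¹ ≡ 37 (mod 41), so λ ≡ 9·37 ≡ 5.
  x = λ² - 25 - 25 = 25 - 50 ≡ 16; y = λ·(25 - 16) - 5 ≡ 40. → (16, 40)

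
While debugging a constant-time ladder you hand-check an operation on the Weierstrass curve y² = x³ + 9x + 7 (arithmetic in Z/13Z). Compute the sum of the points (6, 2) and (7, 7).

(6, 2) + (7, 7). λ = (7 - 2)/(7 - 6) ≡ 5/1 mod 13. 1⁻¹ ≡ 1 (mod 13), so λ ≡ 5.
  x = λ² - 6 - 7 = 25 - 13 ≡ 12; y = λ·(6 - 12) - 2 ≡ 7. → (12, 7)

(12, 7)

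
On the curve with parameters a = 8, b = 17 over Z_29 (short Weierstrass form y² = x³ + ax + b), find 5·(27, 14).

Write G = (27, 14).
Repeated addition: build up to 5G.
2G: tangent at (27, 14): λ = (3·27² + 8)/(2·14) ≡ 20/28. 28⁻¹ ≡ 28 (mod 29), so λ ≡ 20·28 ≡ 9.
  x = λ² - 27 - 27 = 81 - 54 ≡ 27; y = λ·(27 - 27) - 14 ≡ 15. → (27, 15)
3G: (27, 15) + (27, 14): same x and y₁ ≡ -y₂, so the sum is O.
4G: O + (27, 14) = (27, 14) (identity).
5G: tangent at (27, 14): λ = (3·27² + 8)/(2·14) ≡ 20/28. 28⁻¹ ≡ 28 (mod 29) since 28·28 = 784 ≡ 1, so λ ≡ 20·28 ≡ 9.
  x = λ² - 27 - 27 = 81 - 54 ≡ 27; y = λ·(27 - 27) - 14 ≡ 15. → (27, 15)

(27, 15)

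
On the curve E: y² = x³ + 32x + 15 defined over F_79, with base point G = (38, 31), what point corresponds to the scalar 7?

(76, 45)

Double-and-add on 7 = (111)₂. Start with G = (38, 31) for the leading 1-bit.
double: tangent at (38, 31): λ = (3·38² + 32)/(2·31) ≡ 19/62. 62⁻¹ ≡ 65 (mod 79), so λ ≡ 19·65 ≡ 50.
  x = λ² - 38 - 38 = 2500 - 76 ≡ 54; y = λ·(38 - 54) - 31 ≡ 38. → (54, 38)
add G: (54, 38) + (38, 31). λ = (31 - 38)/(38 - 54) ≡ 72/63 mod 79. 63⁻¹ ≡ 74 (mod 79), so λ ≡ 35.
  x = λ² - 54 - 38 = 1225 - 92 ≡ 27; y = λ·(54 - 27) - 38 ≡ 38. → (27, 38)
double: tangent at (27, 38): λ = (3·27² + 32)/(2·38) ≡ 7/76. 76⁻¹ ≡ 26 (mod 79), so λ ≡ 7·26 ≡ 24.
  x = λ² - 27 - 27 = 576 - 54 ≡ 48; y = λ·(27 - 48) - 38 ≡ 11. → (48, 11)
add G: (48, 11) + (38, 31). λ = (31 - 11)/(38 - 48) ≡ 20/69 mod 79. 69⁻¹ ≡ 71 (mod 79) since 69·71 = 4899 ≡ 1, so λ ≡ 77.
  x = λ² - 48 - 38 = 5929 - 86 ≡ 76; y = λ·(48 - 76) - 11 ≡ 45. → (76, 45)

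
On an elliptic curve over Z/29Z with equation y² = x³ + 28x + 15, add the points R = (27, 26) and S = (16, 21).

(27, 26) + (16, 21). λ = (21 - 26)/(16 - 27) ≡ 24/18 mod 29. 18⁻¹ ≡ 21 (mod 29), so λ ≡ 11.
  x = λ² - 27 - 16 = 121 - 43 ≡ 20; y = λ·(27 - 20) - 26 ≡ 22. → (20, 22)

(20, 22)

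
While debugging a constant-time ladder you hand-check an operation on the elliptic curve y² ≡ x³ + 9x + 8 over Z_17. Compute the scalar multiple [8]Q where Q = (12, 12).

Repeated addition: build up to 8Q.
2Q: tangent at (12, 12): λ = (3·12² + 9)/(2·12) ≡ 16/7. 7⁻¹ ≡ 5 (mod 17), so λ ≡ 16·5 ≡ 12.
  x = λ² - 12 - 12 = 144 - 24 ≡ 1; y = λ·(12 - 1) - 12 ≡ 1. → (1, 1)
3Q: (1, 1) + (12, 12). λ = (12 - 1)/(12 - 1) ≡ 11/11 mod 17. 11⁻¹ ≡ 14 (mod 17) since 11·14 = 154 ≡ 1, so λ ≡ 1.
  x = λ² - 1 - 12 = 1 - 13 ≡ 5; y = λ·(1 - 5) - 1 ≡ 12. → (5, 12)
4Q: (5, 12) + (12, 12). λ = (12 - 12)/(12 - 5) ≡ 0/7 mod 17. 7⁻¹ ≡ 5 (mod 17), so λ ≡ 0.
  x = λ² - 5 - 12 = 0 - 17 ≡ 0; y = λ·(5 - 0) - 12 ≡ 5. → (0, 5)
5Q: (0, 5) + (12, 12). λ = (12 - 5)/(12 - 0) ≡ 7/12 mod 17. 12⁻¹ ≡ 10 (mod 17) since 12·10 = 120 ≡ 1, so λ ≡ 2.
  x = λ² - 0 - 12 = 4 - 12 ≡ 9; y = λ·(0 - 9) - 5 ≡ 11. → (9, 11)
6Q: (9, 11) + (12, 12). λ = (12 - 11)/(12 - 9) ≡ 1/3 mod 17. 3⁻¹ ≡ 6 (mod 17), so λ ≡ 6.
  x = λ² - 9 - 12 = 36 - 21 ≡ 15; y = λ·(9 - 15) - 11 ≡ 4. → (15, 4)
7Q: (15, 4) + (12, 12). λ = (12 - 4)/(12 - 15) ≡ 8/14 mod 17. 14⁻¹ ≡ 11 (mod 17), so λ ≡ 3.
  x = λ² - 15 - 12 = 9 - 27 ≡ 16; y = λ·(15 - 16) - 4 ≡ 10. → (16, 10)
8Q: (16, 10) + (12, 12). λ = (12 - 10)/(12 - 16) ≡ 2/13 mod 17. 13⁻¹ ≡ 4 (mod 17) since 13·4 = 52 ≡ 1, so λ ≡ 8.
  x = λ² - 16 - 12 = 64 - 28 ≡ 2; y = λ·(16 - 2) - 10 ≡ 0. → (2, 0)

(2, 0)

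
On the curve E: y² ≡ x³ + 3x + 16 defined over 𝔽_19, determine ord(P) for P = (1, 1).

2P: tangent at (1, 1): λ = (3·1² + 3)/(2·1) ≡ 6/2. 2⁻¹ ≡ 10 (mod 19), so λ ≡ 6·10 ≡ 3.
  x = λ² - 1 - 1 = 9 - 2 ≡ 7; y = λ·(1 - 7) - 1 ≡ 0. → (7, 0)
3P: (7, 0) + (1, 1). λ = (1 - 0)/(1 - 7) ≡ 1/13 mod 19. 13⁻¹ ≡ 3 (mod 19) since 13·3 = 39 ≡ 1, so λ ≡ 3.
  x = λ² - 7 - 1 = 9 - 8 ≡ 1; y = λ·(7 - 1) - 0 ≡ 18. → (1, 18)
4P: (1, 18) + (1, 1): same x and y₁ ≡ -y₂, so the sum is O.
4P = O, so the order is 4.

4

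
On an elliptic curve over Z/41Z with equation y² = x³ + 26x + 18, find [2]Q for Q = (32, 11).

(39, 32)

tangent at (32, 11): λ = (3·32² + 26)/(2·11) ≡ 23/22. 22⁻¹ ≡ 28 (mod 41), so λ ≡ 23·28 ≡ 29.
  x = λ² - 32 - 32 = 841 - 64 ≡ 39; y = λ·(32 - 39) - 11 ≡ 32. → (39, 32)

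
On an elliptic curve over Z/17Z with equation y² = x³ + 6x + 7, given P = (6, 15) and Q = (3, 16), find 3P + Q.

(10, 8)

First 3P:
Repeated addition: build up to 3P.
2P: tangent at (6, 15): λ = (3·6² + 6)/(2·15) ≡ 12/13. 13⁻¹ ≡ 4 (mod 17), so λ ≡ 12·4 ≡ 14.
  x = λ² - 6 - 6 = 196 - 12 ≡ 14; y = λ·(6 - 14) - 15 ≡ 9. → (14, 9)
3P: (14, 9) + (6, 15). λ = (15 - 9)/(6 - 14) ≡ 6/9 mod 17. 9⁻¹ ≡ 2 (mod 17), so λ ≡ 12.
  x = λ² - 14 - 6 = 144 - 20 ≡ 5; y = λ·(14 - 5) - 9 ≡ 14. → (5, 14)
3P = (5, 14).
Finally 3P + Q:
(5, 14) + (3, 16). λ = (16 - 14)/(3 - 5) ≡ 2/15 mod 17. 15⁻¹ ≡ 8 (mod 17), so λ ≡ 16.
  x = λ² - 5 - 3 = 256 - 8 ≡ 10; y = λ·(5 - 10) - 14 ≡ 8. → (10, 8)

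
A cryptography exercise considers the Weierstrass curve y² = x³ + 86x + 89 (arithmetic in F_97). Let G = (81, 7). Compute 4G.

Repeated addition: build up to 4G.
2G: tangent at (81, 7): λ = (3·81² + 86)/(2·7) ≡ 78/14. 14⁻¹ ≡ 7 (mod 97), so λ ≡ 78·7 ≡ 61.
  x = λ² - 81 - 81 = 3721 - 162 ≡ 67; y = λ·(81 - 67) - 7 ≡ 71. → (67, 71)
3G: (67, 71) + (81, 7). λ = (7 - 71)/(81 - 67) ≡ 33/14 mod 97. 14⁻¹ ≡ 7 (mod 97) since 14·7 = 98 ≡ 1, so λ ≡ 37.
  x = λ² - 67 - 81 = 1369 - 148 ≡ 57; y = λ·(67 - 57) - 71 ≡ 8. → (57, 8)
4G: (57, 8) + (81, 7). λ = (7 - 8)/(81 - 57) ≡ 96/24 mod 97. 24⁻¹ ≡ 93 (mod 97), so λ ≡ 4.
  x = λ² - 57 - 81 = 16 - 138 ≡ 72; y = λ·(57 - 72) - 8 ≡ 29. → (72, 29)

(72, 29)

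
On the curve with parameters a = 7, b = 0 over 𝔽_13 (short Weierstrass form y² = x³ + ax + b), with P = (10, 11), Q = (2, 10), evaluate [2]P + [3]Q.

(2, 10)

First 2P:
Repeated addition: build up to 2P.
2P: tangent at (10, 11): λ = (3·10² + 7)/(2·11) ≡ 8/9. 9⁻¹ ≡ 3 (mod 13), so λ ≡ 8·3 ≡ 11.
  x = λ² - 10 - 10 = 121 - 20 ≡ 10; y = λ·(10 - 10) - 11 ≡ 2. → (10, 2)
2P = (10, 2).
Next 3Q:
Repeated addition: build up to 3Q.
2Q: tangent at (2, 10): λ = (3·2² + 7)/(2·10) ≡ 6/7. 7⁻¹ ≡ 2 (mod 13) since 7·2 = 14 ≡ 1, so λ ≡ 6·2 ≡ 12.
  x = λ² - 2 - 2 = 144 - 4 ≡ 10; y = λ·(2 - 10) - 10 ≡ 11. → (10, 11)
3Q: (10, 11) + (2, 10). λ = (10 - 11)/(2 - 10) ≡ 12/5 mod 13. 5⁻¹ ≡ 8 (mod 13) since 5·8 = 40 ≡ 1, so λ ≡ 5.
  x = λ² - 10 - 2 = 25 - 12 ≡ 0; y = λ·(10 - 0) - 11 ≡ 0. → (0, 0)
3Q = (0, 0).
Finally 2P + 3Q:
(10, 2) + (0, 0). λ = (0 - 2)/(0 - 10) ≡ 11/3 mod 13. 3⁻¹ ≡ 9 (mod 13), so λ ≡ 8.
  x = λ² - 10 - 0 = 64 - 10 ≡ 2; y = λ·(10 - 2) - 2 ≡ 10. → (2, 10)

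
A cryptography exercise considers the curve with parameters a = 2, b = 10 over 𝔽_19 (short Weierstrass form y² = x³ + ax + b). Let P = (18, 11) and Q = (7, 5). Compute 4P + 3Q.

First 4P:
Double-and-add on 4 = (100)₂. Start with P = (18, 11) for the leading 1-bit.
double: tangent at (18, 11): λ = (3·18² + 2)/(2·11) ≡ 5/3. 3⁻¹ ≡ 13 (mod 19), so λ ≡ 5·13 ≡ 8.
  x = λ² - 18 - 18 = 64 - 36 ≡ 9; y = λ·(18 - 9) - 11 ≡ 4. → (9, 4)
double: tangent at (9, 4): λ = (3·9² + 2)/(2·4) ≡ 17/8. 8⁻¹ ≡ 12 (mod 19), so λ ≡ 17·12 ≡ 14.
  x = λ² - 9 - 9 = 196 - 18 ≡ 7; y = λ·(9 - 7) - 4 ≡ 5. → (7, 5)
4P = (7, 5).
Next 3Q:
Repeated addition: build up to 3Q.
2Q: tangent at (7, 5): λ = (3·7² + 2)/(2·5) ≡ 16/10. 10⁻¹ ≡ 2 (mod 19), so λ ≡ 16·2 ≡ 13.
  x = λ² - 7 - 7 = 169 - 14 ≡ 3; y = λ·(7 - 3) - 5 ≡ 9. → (3, 9)
3Q: (3, 9) + (7, 5). λ = (5 - 9)/(7 - 3) ≡ 15/4 mod 19. 4⁻¹ ≡ 5 (mod 19), so λ ≡ 18.
  x = λ² - 3 - 7 = 324 - 10 ≡ 10; y = λ·(3 - 10) - 9 ≡ 17. → (10, 17)
3Q = (10, 17).
Finally 4P + 3Q:
(7, 5) + (10, 17). λ = (17 - 5)/(10 - 7) ≡ 12/3 mod 19. 3⁻¹ ≡ 13 (mod 19), so λ ≡ 4.
  x = λ² - 7 - 10 = 16 - 17 ≡ 18; y = λ·(7 - 18) - 5 ≡ 8. → (18, 8)

(18, 8)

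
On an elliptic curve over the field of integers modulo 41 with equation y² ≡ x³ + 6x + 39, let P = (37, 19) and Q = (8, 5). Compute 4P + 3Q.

First 4P:
Repeated addition: build up to 4P.
2P: tangent at (37, 19): λ = (3·37² + 6)/(2·19) ≡ 13/38. 38⁻¹ ≡ 27 (mod 41), so λ ≡ 13·27 ≡ 23.
  x = λ² - 37 - 37 = 529 - 74 ≡ 4; y = λ·(37 - 4) - 19 ≡ 2. → (4, 2)
3P: (4, 2) + (37, 19). λ = (19 - 2)/(37 - 4) ≡ 17/33 mod 41. 33⁻¹ ≡ 5 (mod 41) since 33·5 = 165 ≡ 1, so λ ≡ 3.
  x = λ² - 4 - 37 = 9 - 41 ≡ 9; y = λ·(4 - 9) - 2 ≡ 24. → (9, 24)
4P: (9, 24) + (37, 19). λ = (19 - 24)/(37 - 9) ≡ 36/28 mod 41. 28⁻¹ ≡ 22 (mod 41), so λ ≡ 13.
  x = λ² - 9 - 37 = 169 - 46 ≡ 0; y = λ·(9 - 0) - 24 ≡ 11. → (0, 11)
4P = (0, 11).
Next 3Q:
Repeated addition: build up to 3Q.
2Q: tangent at (8, 5): λ = (3·8² + 6)/(2·5) ≡ 34/10. 10⁻¹ ≡ 37 (mod 41), so λ ≡ 34·37 ≡ 28.
  x = λ² - 8 - 8 = 784 - 16 ≡ 30; y = λ·(8 - 30) - 5 ≡ 35. → (30, 35)
3Q: (30, 35) + (8, 5). λ = (5 - 35)/(8 - 30) ≡ 11/19 mod 41. 19⁻¹ ≡ 13 (mod 41) since 19·13 = 247 ≡ 1, so λ ≡ 20.
  x = λ² - 30 - 8 = 400 - 38 ≡ 34; y = λ·(30 - 34) - 35 ≡ 8. → (34, 8)
3Q = (34, 8).
Finally 4P + 3Q:
(0, 11) + (34, 8). λ = (8 - 11)/(34 - 0) ≡ 38/34 mod 41. 34⁻¹ ≡ 35 (mod 41), so λ ≡ 18.
  x = λ² - 0 - 34 = 324 - 34 ≡ 3; y = λ·(0 - 3) - 11 ≡ 17. → (3, 17)

(3, 17)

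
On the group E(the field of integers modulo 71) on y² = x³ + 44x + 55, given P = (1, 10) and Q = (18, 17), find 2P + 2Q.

First 2P:
Repeated addition: build up to 2P.
2P: tangent at (1, 10): λ = (3·1² + 44)/(2·10) ≡ 47/20. 20⁻¹ ≡ 32 (mod 71), so λ ≡ 47·32 ≡ 13.
  x = λ² - 1 - 1 = 169 - 2 ≡ 25; y = λ·(1 - 25) - 10 ≡ 33. → (25, 33)
2P = (25, 33).
Next 2Q:
Repeated addition: build up to 2Q.
2Q: tangent at (18, 17): λ = (3·18² + 44)/(2·17) ≡ 22/34. 34⁻¹ ≡ 23 (mod 71), so λ ≡ 22·23 ≡ 9.
  x = λ² - 18 - 18 = 81 - 36 ≡ 45; y = λ·(18 - 45) - 17 ≡ 24. → (45, 24)
2Q = (45, 24).
Finally 2P + 2Q:
(25, 33) + (45, 24). λ = (24 - 33)/(45 - 25) ≡ 62/20 mod 71. 20⁻¹ ≡ 32 (mod 71) since 20·32 = 640 ≡ 1, so λ ≡ 67.
  x = λ² - 25 - 45 = 4489 - 70 ≡ 17; y = λ·(25 - 17) - 33 ≡ 6. → (17, 6)

(17, 6)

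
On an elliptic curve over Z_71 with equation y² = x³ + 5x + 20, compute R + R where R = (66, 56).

tangent at (66, 56): λ = (3·66² + 5)/(2·56) ≡ 9/41. 41⁻¹ ≡ 26 (mod 71), so λ ≡ 9·26 ≡ 21.
  x = λ² - 66 - 66 = 441 - 132 ≡ 25; y = λ·(66 - 25) - 56 ≡ 24. → (25, 24)

(25, 24)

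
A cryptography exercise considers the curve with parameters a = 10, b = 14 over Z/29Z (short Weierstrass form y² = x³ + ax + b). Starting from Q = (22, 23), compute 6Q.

Repeated addition: build up to 6Q.
2Q: tangent at (22, 23): λ = (3·22² + 10)/(2·23) ≡ 12/17. 17⁻¹ ≡ 12 (mod 29), so λ ≡ 12·12 ≡ 28.
  x = λ² - 22 - 22 = 784 - 44 ≡ 15; y = λ·(22 - 15) - 23 ≡ 28. → (15, 28)
3Q: (15, 28) + (22, 23). λ = (23 - 28)/(22 - 15) ≡ 24/7 mod 29. 7⁻¹ ≡ 25 (mod 29) since 7·25 = 175 ≡ 1, so λ ≡ 20.
  x = λ² - 15 - 22 = 400 - 37 ≡ 15; y = λ·(15 - 15) - 28 ≡ 1. → (15, 1)
4Q: (15, 1) + (22, 23). λ = (23 - 1)/(22 - 15) ≡ 22/7 mod 29. 7⁻¹ ≡ 25 (mod 29), so λ ≡ 28.
  x = λ² - 15 - 22 = 784 - 37 ≡ 22; y = λ·(15 - 22) - 1 ≡ 6. → (22, 6)
5Q: (22, 6) + (22, 23): same x and y₁ ≡ -y₂, so the sum is ∞.
6Q: ∞ + (22, 23) = (22, 23) (identity).

(22, 23)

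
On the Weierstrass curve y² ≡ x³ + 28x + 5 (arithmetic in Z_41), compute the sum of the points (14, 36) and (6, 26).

(14, 36) + (6, 26). λ = (26 - 36)/(6 - 14) ≡ 31/33 mod 41. 33⁻¹ ≡ 5 (mod 41), so λ ≡ 32.
  x = λ² - 14 - 6 = 1024 - 20 ≡ 20; y = λ·(14 - 20) - 36 ≡ 18. → (20, 18)

(20, 18)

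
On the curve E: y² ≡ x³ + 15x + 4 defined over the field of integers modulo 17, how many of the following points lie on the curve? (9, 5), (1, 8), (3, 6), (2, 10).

(9, 5): 5² ≡ 8, rhs ≡ 1 → off.
(1, 8): 8² ≡ 13, rhs ≡ 3 → off.
(3, 6): 6² ≡ 2, rhs ≡ 8 → off.
(2, 10): 10² ≡ 15, rhs ≡ 8 → off.

0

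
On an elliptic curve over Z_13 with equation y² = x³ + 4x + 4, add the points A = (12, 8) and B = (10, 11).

(3, 11)

(12, 8) + (10, 11). λ = (11 - 8)/(10 - 12) ≡ 3/11 mod 13. 11⁻¹ ≡ 6 (mod 13), so λ ≡ 5.
  x = λ² - 12 - 10 = 25 - 22 ≡ 3; y = λ·(12 - 3) - 8 ≡ 11. → (3, 11)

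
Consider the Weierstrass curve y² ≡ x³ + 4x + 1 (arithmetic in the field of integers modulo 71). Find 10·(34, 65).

(12, 59)

Write P = (34, 65).
Double-and-add on 10 = (1010)₂. Start with P = (34, 65) for the leading 1-bit.
double: tangent at (34, 65): λ = (3·34² + 4)/(2·65) ≡ 64/59. 59⁻¹ ≡ 65 (mod 71) since 59·65 = 3835 ≡ 1, so λ ≡ 64·65 ≡ 42.
  x = λ² - 34 - 34 = 1764 - 68 ≡ 63; y = λ·(34 - 63) - 65 ≡ 66. → (63, 66)
double: tangent at (63, 66): λ = (3·63² + 4)/(2·66) ≡ 54/61. 61⁻¹ ≡ 7 (mod 71), so λ ≡ 54·7 ≡ 23.
  x = λ² - 63 - 63 = 529 - 126 ≡ 48; y = λ·(63 - 48) - 66 ≡ 66. → (48, 66)
add P: (48, 66) + (34, 65). λ = (65 - 66)/(34 - 48) ≡ 70/57 mod 71. 57⁻¹ ≡ 5 (mod 71), so λ ≡ 66.
  x = λ² - 48 - 34 = 4356 - 82 ≡ 14; y = λ·(48 - 14) - 66 ≡ 48. → (14, 48)
double: tangent at (14, 48): λ = (3·14² + 4)/(2·48) ≡ 24/25. 25⁻¹ ≡ 54 (mod 71) since 25·54 = 1350 ≡ 1, so λ ≡ 24·54 ≡ 18.
  x = λ² - 14 - 14 = 324 - 28 ≡ 12; y = λ·(14 - 12) - 48 ≡ 59. → (12, 59)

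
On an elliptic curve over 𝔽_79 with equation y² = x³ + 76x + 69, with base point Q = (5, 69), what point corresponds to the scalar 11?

Double-and-add on 11 = (1011)₂. Start with Q = (5, 69) for the leading 1-bit.
double: tangent at (5, 69): λ = (3·5² + 76)/(2·69) ≡ 72/59. 59⁻¹ ≡ 75 (mod 79), so λ ≡ 72·75 ≡ 28.
  x = λ² - 5 - 5 = 784 - 10 ≡ 63; y = λ·(5 - 63) - 69 ≡ 45. → (63, 45)
double: tangent at (63, 45): λ = (3·63² + 76)/(2·45) ≡ 54/11. 11⁻¹ ≡ 36 (mod 79), so λ ≡ 54·36 ≡ 48.
  x = λ² - 63 - 63 = 2304 - 126 ≡ 45; y = λ·(63 - 45) - 45 ≡ 29. → (45, 29)
add Q: (45, 29) + (5, 69). λ = (69 - 29)/(5 - 45) ≡ 40/39 mod 79. 39⁻¹ ≡ 77 (mod 79) since 39·77 = 3003 ≡ 1, so λ ≡ 78.
  x = λ² - 45 - 5 = 6084 - 50 ≡ 30; y = λ·(45 - 30) - 29 ≡ 35. → (30, 35)
double: tangent at (30, 35): λ = (3·30² + 76)/(2·35) ≡ 11/70. 70⁻¹ ≡ 35 (mod 79) since 70·35 = 2450 ≡ 1, so λ ≡ 11·35 ≡ 69.
  x = λ² - 30 - 30 = 4761 - 60 ≡ 40; y = λ·(30 - 40) - 35 ≡ 65. → (40, 65)
add Q: (40, 65) + (5, 69). λ = (69 - 65)/(5 - 40) ≡ 4/44 mod 79. 44⁻¹ ≡ 9 (mod 79), so λ ≡ 36.
  x = λ² - 40 - 5 = 1296 - 45 ≡ 66; y = λ·(40 - 66) - 65 ≡ 26. → (66, 26)

(66, 26)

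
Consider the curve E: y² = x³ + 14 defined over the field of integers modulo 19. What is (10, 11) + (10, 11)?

(5, 14)

tangent at (10, 11): λ = (3·10² + 0)/(2·11) ≡ 15/3. 3⁻¹ ≡ 13 (mod 19) since 3·13 = 39 ≡ 1, so λ ≡ 15·13 ≡ 5.
  x = λ² - 10 - 10 = 25 - 20 ≡ 5; y = λ·(10 - 5) - 11 ≡ 14. → (5, 14)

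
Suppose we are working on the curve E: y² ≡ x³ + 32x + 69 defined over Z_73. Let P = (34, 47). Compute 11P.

Double-and-add on 11 = (1011)₂. Start with P = (34, 47) for the leading 1-bit.
double: tangent at (34, 47): λ = (3·34² + 32)/(2·47) ≡ 69/21. 21⁻¹ ≡ 7 (mod 73), so λ ≡ 69·7 ≡ 45.
  x = λ² - 34 - 34 = 2025 - 68 ≡ 59; y = λ·(34 - 59) - 47 ≡ 69. → (59, 69)
double: tangent at (59, 69): λ = (3·59² + 32)/(2·69) ≡ 36/65. 65⁻¹ ≡ 9 (mod 73), so λ ≡ 36·9 ≡ 32.
  x = λ² - 59 - 59 = 1024 - 118 ≡ 30; y = λ·(59 - 30) - 69 ≡ 56. → (30, 56)
add P: (30, 56) + (34, 47). λ = (47 - 56)/(34 - 30) ≡ 64/4 mod 73. 4⁻¹ ≡ 55 (mod 73), so λ ≡ 16.
  x = λ² - 30 - 34 = 256 - 64 ≡ 46; y = λ·(30 - 46) - 56 ≡ 53. → (46, 53)
double: tangent at (46, 53): λ = (3·46² + 32)/(2·53) ≡ 29/33. 33⁻¹ ≡ 31 (mod 73) since 33·31 = 1023 ≡ 1, so λ ≡ 29·31 ≡ 23.
  x = λ² - 46 - 46 = 529 - 92 ≡ 72; y = λ·(46 - 72) - 53 ≡ 6. → (72, 6)
add P: (72, 6) + (34, 47). λ = (47 - 6)/(34 - 72) ≡ 41/35 mod 73. 35⁻¹ ≡ 48 (mod 73), so λ ≡ 70.
  x = λ² - 72 - 34 = 4900 - 106 ≡ 49; y = λ·(72 - 49) - 6 ≡ 71. → (49, 71)

(49, 71)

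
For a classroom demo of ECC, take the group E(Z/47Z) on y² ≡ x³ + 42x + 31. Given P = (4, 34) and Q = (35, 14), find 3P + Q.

(42, 5)

First 3P:
Repeated addition: build up to 3P.
2P: tangent at (4, 34): λ = (3·4² + 42)/(2·34) ≡ 43/21. 21⁻¹ ≡ 9 (mod 47) since 21·9 = 189 ≡ 1, so λ ≡ 43·9 ≡ 11.
  x = λ² - 4 - 4 = 121 - 8 ≡ 19; y = λ·(4 - 19) - 34 ≡ 36. → (19, 36)
3P: (19, 36) + (4, 34). λ = (34 - 36)/(4 - 19) ≡ 45/32 mod 47. 32⁻¹ ≡ 25 (mod 47) since 32·25 = 800 ≡ 1, so λ ≡ 44.
  x = λ² - 19 - 4 = 1936 - 23 ≡ 33; y = λ·(19 - 33) - 36 ≡ 6. → (33, 6)
3P = (33, 6).
Finally 3P + Q:
(33, 6) + (35, 14). λ = (14 - 6)/(35 - 33) ≡ 8/2 mod 47. 2⁻¹ ≡ 24 (mod 47) since 2·24 = 48 ≡ 1, so λ ≡ 4.
  x = λ² - 33 - 35 = 16 - 68 ≡ 42; y = λ·(33 - 42) - 6 ≡ 5. → (42, 5)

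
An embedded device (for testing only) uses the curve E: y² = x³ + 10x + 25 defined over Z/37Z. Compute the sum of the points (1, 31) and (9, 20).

(26, 8)

(1, 31) + (9, 20). λ = (20 - 31)/(9 - 1) ≡ 26/8 mod 37. 8⁻¹ ≡ 14 (mod 37), so λ ≡ 31.
  x = λ² - 1 - 9 = 961 - 10 ≡ 26; y = λ·(1 - 26) - 31 ≡ 8. → (26, 8)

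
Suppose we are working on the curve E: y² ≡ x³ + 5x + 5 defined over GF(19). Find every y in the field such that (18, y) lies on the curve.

none

x³ + 5x + 5 = 5927 ≡ 18 (mod 19).
18 is a non-residue mod 19; no y exists.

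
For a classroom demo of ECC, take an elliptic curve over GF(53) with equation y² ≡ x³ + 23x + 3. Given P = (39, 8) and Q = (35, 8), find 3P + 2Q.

First 3P:
Repeated addition: build up to 3P.
2P: tangent at (39, 8): λ = (3·39² + 23)/(2·8) ≡ 28/16. 16⁻¹ ≡ 10 (mod 53), so λ ≡ 28·10 ≡ 15.
  x = λ² - 39 - 39 = 225 - 78 ≡ 41; y = λ·(39 - 41) - 8 ≡ 15. → (41, 15)
3P: (41, 15) + (39, 8). λ = (8 - 15)/(39 - 41) ≡ 46/51 mod 53. 51⁻¹ ≡ 26 (mod 53), so λ ≡ 30.
  x = λ² - 41 - 39 = 900 - 80 ≡ 25; y = λ·(41 - 25) - 15 ≡ 41. → (25, 41)
3P = (25, 41).
Next 2Q:
Repeated addition: build up to 2Q.
2Q: tangent at (35, 8): λ = (3·35² + 23)/(2·8) ≡ 41/16. 16⁻¹ ≡ 10 (mod 53), so λ ≡ 41·10 ≡ 39.
  x = λ² - 35 - 35 = 1521 - 70 ≡ 20; y = λ·(35 - 20) - 8 ≡ 47. → (20, 47)
2Q = (20, 47).
Finally 3P + 2Q:
(25, 41) + (20, 47). λ = (47 - 41)/(20 - 25) ≡ 6/48 mod 53. 48⁻¹ ≡ 21 (mod 53) since 48·21 = 1008 ≡ 1, so λ ≡ 20.
  x = λ² - 25 - 20 = 400 - 45 ≡ 37; y = λ·(25 - 37) - 41 ≡ 37. → (37, 37)

(37, 37)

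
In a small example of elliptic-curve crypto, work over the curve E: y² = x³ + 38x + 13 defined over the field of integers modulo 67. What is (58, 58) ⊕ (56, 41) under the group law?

(58, 58) + (56, 41). λ = (41 - 58)/(56 - 58) ≡ 50/65 mod 67. 65⁻¹ ≡ 33 (mod 67), so λ ≡ 42.
  x = λ² - 58 - 56 = 1764 - 114 ≡ 42; y = λ·(58 - 42) - 58 ≡ 11. → (42, 11)

(42, 11)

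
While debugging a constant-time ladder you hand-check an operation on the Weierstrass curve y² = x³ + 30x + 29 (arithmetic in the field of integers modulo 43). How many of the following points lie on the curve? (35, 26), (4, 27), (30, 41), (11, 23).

2

(35, 26): 26² ≡ 31, rhs ≡ 8 → off.
(4, 27): 27² ≡ 41, rhs ≡ 41 → on.
(30, 41): 41² ≡ 4, rhs ≡ 22 → off.
(11, 23): 23² ≡ 13, rhs ≡ 13 → on.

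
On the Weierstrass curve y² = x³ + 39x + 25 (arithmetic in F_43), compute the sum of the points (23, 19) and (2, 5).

(28, 35)

(23, 19) + (2, 5). λ = (5 - 19)/(2 - 23) ≡ 29/22 mod 43. 22⁻¹ ≡ 2 (mod 43) since 22·2 = 44 ≡ 1, so λ ≡ 15.
  x = λ² - 23 - 2 = 225 - 25 ≡ 28; y = λ·(23 - 28) - 19 ≡ 35. → (28, 35)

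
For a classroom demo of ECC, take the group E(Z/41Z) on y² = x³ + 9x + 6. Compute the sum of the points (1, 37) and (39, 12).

(34, 16)

(1, 37) + (39, 12). λ = (12 - 37)/(39 - 1) ≡ 16/38 mod 41. 38⁻¹ ≡ 27 (mod 41) since 38·27 = 1026 ≡ 1, so λ ≡ 22.
  x = λ² - 1 - 39 = 484 - 40 ≡ 34; y = λ·(1 - 34) - 37 ≡ 16. → (34, 16)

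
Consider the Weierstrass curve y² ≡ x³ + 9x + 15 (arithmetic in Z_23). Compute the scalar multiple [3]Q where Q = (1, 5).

Repeated addition: build up to 3Q.
2Q: tangent at (1, 5): λ = (3·1² + 9)/(2·5) ≡ 12/10. 10⁻¹ ≡ 7 (mod 23), so λ ≡ 12·7 ≡ 15.
  x = λ² - 1 - 1 = 225 - 2 ≡ 16; y = λ·(1 - 16) - 5 ≡ 0. → (16, 0)
3Q: (16, 0) + (1, 5). λ = (5 - 0)/(1 - 16) ≡ 5/8 mod 23. 8⁻¹ ≡ 3 (mod 23) since 8·3 = 24 ≡ 1, so λ ≡ 15.
  x = λ² - 16 - 1 = 225 - 17 ≡ 1; y = λ·(16 - 1) - 0 ≡ 18. → (1, 18)

(1, 18)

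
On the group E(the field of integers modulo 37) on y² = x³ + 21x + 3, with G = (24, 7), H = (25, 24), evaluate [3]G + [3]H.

(33, 22)

First 3G:
Repeated addition: build up to 3G.
2G: tangent at (24, 7): λ = (3·24² + 21)/(2·7) ≡ 10/14. 14⁻¹ ≡ 8 (mod 37) since 14·8 = 112 ≡ 1, so λ ≡ 10·8 ≡ 6.
  x = λ² - 24 - 24 = 36 - 48 ≡ 25; y = λ·(24 - 25) - 7 ≡ 24. → (25, 24)
3G: (25, 24) + (24, 7). λ = (7 - 24)/(24 - 25) ≡ 20/36 mod 37. 36⁻¹ ≡ 36 (mod 37) since 36·36 = 1296 ≡ 1, so λ ≡ 17.
  x = λ² - 25 - 24 = 289 - 49 ≡ 18; y = λ·(25 - 18) - 24 ≡ 21. → (18, 21)
3G = (18, 21).
Next 3H:
Repeated addition: build up to 3H.
2H: tangent at (25, 24): λ = (3·25² + 21)/(2·24) ≡ 9/11. 11⁻¹ ≡ 27 (mod 37), so λ ≡ 9·27 ≡ 21.
  x = λ² - 25 - 25 = 441 - 50 ≡ 21; y = λ·(25 - 21) - 24 ≡ 23. → (21, 23)
3H: (21, 23) + (25, 24). λ = (24 - 23)/(25 - 21) ≡ 1/4 mod 37. 4⁻¹ ≡ 28 (mod 37), so λ ≡ 28.
  x = λ² - 21 - 25 = 784 - 46 ≡ 35; y = λ·(21 - 35) - 23 ≡ 29. → (35, 29)
3H = (35, 29).
Finally 3G + 3H:
(18, 21) + (35, 29). λ = (29 - 21)/(35 - 18) ≡ 8/17 mod 37. 17⁻¹ ≡ 24 (mod 37), so λ ≡ 7.
  x = λ² - 18 - 35 = 49 - 53 ≡ 33; y = λ·(18 - 33) - 21 ≡ 22. → (33, 22)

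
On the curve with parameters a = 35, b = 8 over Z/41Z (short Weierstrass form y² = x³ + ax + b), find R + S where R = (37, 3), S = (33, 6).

(10, 28)

(37, 3) + (33, 6). λ = (6 - 3)/(33 - 37) ≡ 3/37 mod 41. 37⁻¹ ≡ 10 (mod 41), so λ ≡ 30.
  x = λ² - 37 - 33 = 900 - 70 ≡ 10; y = λ·(37 - 10) - 3 ≡ 28. → (10, 28)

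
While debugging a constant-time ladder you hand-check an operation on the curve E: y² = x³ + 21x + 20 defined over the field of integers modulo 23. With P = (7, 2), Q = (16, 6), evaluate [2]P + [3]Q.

(13, 12)

First 2P:
Repeated addition: build up to 2P.
2P: tangent at (7, 2): λ = (3·7² + 21)/(2·2) ≡ 7/4. 4⁻¹ ≡ 6 (mod 23) since 4·6 = 24 ≡ 1, so λ ≡ 7·6 ≡ 19.
  x = λ² - 7 - 7 = 361 - 14 ≡ 2; y = λ·(7 - 2) - 2 ≡ 1. → (2, 1)
2P = (2, 1).
Next 3Q:
Repeated addition: build up to 3Q.
2Q: tangent at (16, 6): λ = (3·16² + 21)/(2·6) ≡ 7/12. 12⁻¹ ≡ 2 (mod 23) since 12·2 = 24 ≡ 1, so λ ≡ 7·2 ≡ 14.
  x = λ² - 16 - 16 = 196 - 32 ≡ 3; y = λ·(16 - 3) - 6 ≡ 15. → (3, 15)
3Q: (3, 15) + (16, 6). λ = (6 - 15)/(16 - 3) ≡ 14/13 mod 23. 13⁻¹ ≡ 16 (mod 23), so λ ≡ 17.
  x = λ² - 3 - 16 = 289 - 19 ≡ 17; y = λ·(3 - 17) - 15 ≡ 0. → (17, 0)
3Q = (17, 0).
Finally 2P + 3Q:
(2, 1) + (17, 0). λ = (0 - 1)/(17 - 2) ≡ 22/15 mod 23. 15⁻¹ ≡ 20 (mod 23), so λ ≡ 3.
  x = λ² - 2 - 17 = 9 - 19 ≡ 13; y = λ·(2 - 13) - 1 ≡ 12. → (13, 12)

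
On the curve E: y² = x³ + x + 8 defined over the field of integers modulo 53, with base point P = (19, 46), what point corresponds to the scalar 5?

(1, 40)

Double-and-add on 5 = (101)₂. Start with P = (19, 46) for the leading 1-bit.
double: tangent at (19, 46): λ = (3·19² + 1)/(2·46) ≡ 24/39. 39⁻¹ ≡ 34 (mod 53), so λ ≡ 24·34 ≡ 21.
  x = λ² - 19 - 19 = 441 - 38 ≡ 32; y = λ·(19 - 32) - 46 ≡ 52. → (32, 52)
double: tangent at (32, 52): λ = (3·32² + 1)/(2·52) ≡ 52/51. 51⁻¹ ≡ 26 (mod 53) since 51·26 = 1326 ≡ 1, so λ ≡ 52·26 ≡ 27.
  x = λ² - 32 - 32 = 729 - 64 ≡ 29; y = λ·(32 - 29) - 52 ≡ 29. → (29, 29)
add P: (29, 29) + (19, 46). λ = (46 - 29)/(19 - 29) ≡ 17/43 mod 53. 43⁻¹ ≡ 37 (mod 53) since 43·37 = 1591 ≡ 1, so λ ≡ 46.
  x = λ² - 29 - 19 = 2116 - 48 ≡ 1; y = λ·(29 - 1) - 29 ≡ 40. → (1, 40)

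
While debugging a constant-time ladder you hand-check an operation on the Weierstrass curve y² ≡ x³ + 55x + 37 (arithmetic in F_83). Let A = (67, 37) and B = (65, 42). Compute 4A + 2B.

First 4A:
Double-and-add on 4 = (100)₂. Start with A = (67, 37) for the leading 1-bit.
double: tangent at (67, 37): λ = (3·67² + 55)/(2·37) ≡ 76/74. 74⁻¹ ≡ 46 (mod 83), so λ ≡ 76·46 ≡ 10.
  x = λ² - 67 - 67 = 100 - 134 ≡ 49; y = λ·(67 - 49) - 37 ≡ 60. → (49, 60)
double: tangent at (49, 60): λ = (3·49² + 55)/(2·60) ≡ 37/37. 37⁻¹ ≡ 9 (mod 83), so λ ≡ 37·9 ≡ 1.
  x = λ² - 49 - 49 = 1 - 98 ≡ 69; y = λ·(49 - 69) - 60 ≡ 3. → (69, 3)
4A = (69, 3).
Next 2B:
Repeated addition: build up to 2B.
2B: tangent at (65, 42): λ = (3·65² + 55)/(2·42) ≡ 31/1. 1⁻¹ ≡ 1 (mod 83), so λ ≡ 31·1 ≡ 31.
  x = λ² - 65 - 65 = 961 - 130 ≡ 1; y = λ·(65 - 1) - 42 ≡ 33. → (1, 33)
2B = (1, 33).
Finally 4A + 2B:
(69, 3) + (1, 33). λ = (33 - 3)/(1 - 69) ≡ 30/15 mod 83. 15⁻¹ ≡ 72 (mod 83) since 15·72 = 1080 ≡ 1, so λ ≡ 2.
  x = λ² - 69 - 1 = 4 - 70 ≡ 17; y = λ·(69 - 17) - 3 ≡ 18. → (17, 18)

(17, 18)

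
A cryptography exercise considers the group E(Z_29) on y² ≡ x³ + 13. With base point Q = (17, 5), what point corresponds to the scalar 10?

(0, 10)

Repeated addition: build up to 10Q.
2Q: tangent at (17, 5): λ = (3·17² + 0)/(2·5) ≡ 26/10. 10⁻¹ ≡ 3 (mod 29), so λ ≡ 26·3 ≡ 20.
  x = λ² - 17 - 17 = 400 - 34 ≡ 18; y = λ·(17 - 18) - 5 ≡ 4. → (18, 4)
3Q: (18, 4) + (17, 5). λ = (5 - 4)/(17 - 18) ≡ 1/28 mod 29. 28⁻¹ ≡ 28 (mod 29), so λ ≡ 28.
  x = λ² - 18 - 17 = 784 - 35 ≡ 24; y = λ·(18 - 24) - 4 ≡ 2. → (24, 2)
4Q: (24, 2) + (17, 5). λ = (5 - 2)/(17 - 24) ≡ 3/22 mod 29. 22⁻¹ ≡ 4 (mod 29), so λ ≡ 12.
  x = λ² - 24 - 17 = 144 - 41 ≡ 16; y = λ·(24 - 16) - 2 ≡ 7. → (16, 7)
5Q: (16, 7) + (17, 5). λ = (5 - 7)/(17 - 16) ≡ 27/1 mod 29. 1⁻¹ ≡ 1 (mod 29) since 1·1 = 1 ≡ 1, so λ ≡ 27.
  x = λ² - 16 - 17 = 729 - 33 ≡ 0; y = λ·(16 - 0) - 7 ≡ 19. → (0, 19)
6Q: (0, 19) + (17, 5). λ = (5 - 19)/(17 - 0) ≡ 15/17 mod 29. 17⁻¹ ≡ 12 (mod 29), so λ ≡ 6.
  x = λ² - 0 - 17 = 36 - 17 ≡ 19; y = λ·(0 - 19) - 19 ≡ 12. → (19, 12)
7Q: (19, 12) + (17, 5). λ = (5 - 12)/(17 - 19) ≡ 22/27 mod 29. 27⁻¹ ≡ 14 (mod 29), so λ ≡ 18.
  x = λ² - 19 - 17 = 324 - 36 ≡ 27; y = λ·(19 - 27) - 12 ≡ 18. → (27, 18)
8Q: (27, 18) + (17, 5). λ = (5 - 18)/(17 - 27) ≡ 16/19 mod 29. 19⁻¹ ≡ 26 (mod 29) since 19·26 = 494 ≡ 1, so λ ≡ 10.
  x = λ² - 27 - 17 = 100 - 44 ≡ 27; y = λ·(27 - 27) - 18 ≡ 11. → (27, 11)
9Q: (27, 11) + (17, 5). λ = (5 - 11)/(17 - 27) ≡ 23/19 mod 29. 19⁻¹ ≡ 26 (mod 29), so λ ≡ 18.
  x = λ² - 27 - 17 = 324 - 44 ≡ 19; y = λ·(27 - 19) - 11 ≡ 17. → (19, 17)
10Q: (19, 17) + (17, 5). λ = (5 - 17)/(17 - 19) ≡ 17/27 mod 29. 27⁻¹ ≡ 14 (mod 29) since 27·14 = 378 ≡ 1, so λ ≡ 6.
  x = λ² - 19 - 17 = 36 - 36 ≡ 0; y = λ·(19 - 0) - 17 ≡ 10. → (0, 10)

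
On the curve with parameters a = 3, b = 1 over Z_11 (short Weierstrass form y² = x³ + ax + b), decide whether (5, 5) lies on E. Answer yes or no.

no

y² = 5² ≡ 3; x³ + 3x + 1 = 141 ≡ 9 (mod 11). 3 ≠ 9.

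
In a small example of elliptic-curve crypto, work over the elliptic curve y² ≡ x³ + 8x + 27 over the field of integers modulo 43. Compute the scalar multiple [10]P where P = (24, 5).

(1, 37)

Repeated addition: build up to 10P.
2P: tangent at (24, 5): λ = (3·24² + 8)/(2·5) ≡ 16/10. 10⁻¹ ≡ 13 (mod 43), so λ ≡ 16·13 ≡ 36.
  x = λ² - 24 - 24 = 1296 - 48 ≡ 1; y = λ·(24 - 1) - 5 ≡ 6. → (1, 6)
3P: (1, 6) + (24, 5). λ = (5 - 6)/(24 - 1) ≡ 42/23 mod 43. 23⁻¹ ≡ 15 (mod 43), so λ ≡ 28.
  x = λ² - 1 - 24 = 784 - 25 ≡ 28; y = λ·(1 - 28) - 6 ≡ 12. → (28, 12)
4P: (28, 12) + (24, 5). λ = (5 - 12)/(24 - 28) ≡ 36/39 mod 43. 39⁻¹ ≡ 32 (mod 43) since 39·32 = 1248 ≡ 1, so λ ≡ 34.
  x = λ² - 28 - 24 = 1156 - 52 ≡ 29; y = λ·(28 - 29) - 12 ≡ 40. → (29, 40)
5P: (29, 40) + (24, 5). λ = (5 - 40)/(24 - 29) ≡ 8/38 mod 43. 38⁻¹ ≡ 17 (mod 43) since 38·17 = 646 ≡ 1, so λ ≡ 7.
  x = λ² - 29 - 24 = 49 - 53 ≡ 39; y = λ·(29 - 39) - 40 ≡ 19. → (39, 19)
6P: (39, 19) + (24, 5). λ = (5 - 19)/(24 - 39) ≡ 29/28 mod 43. 28⁻¹ ≡ 20 (mod 43), so λ ≡ 21.
  x = λ² - 39 - 24 = 441 - 63 ≡ 34; y = λ·(39 - 34) - 19 ≡ 0. → (34, 0)
7P: (34, 0) + (24, 5). λ = (5 - 0)/(24 - 34) ≡ 5/33 mod 43. 33⁻¹ ≡ 30 (mod 43) since 33·30 = 990 ≡ 1, so λ ≡ 21.
  x = λ² - 34 - 24 = 441 - 58 ≡ 39; y = λ·(34 - 39) - 0 ≡ 24. → (39, 24)
8P: (39, 24) + (24, 5). λ = (5 - 24)/(24 - 39) ≡ 24/28 mod 43. 28⁻¹ ≡ 20 (mod 43) since 28·20 = 560 ≡ 1, so λ ≡ 7.
  x = λ² - 39 - 24 = 49 - 63 ≡ 29; y = λ·(39 - 29) - 24 ≡ 3. → (29, 3)
9P: (29, 3) + (24, 5). λ = (5 - 3)/(24 - 29) ≡ 2/38 mod 43. 38⁻¹ ≡ 17 (mod 43) since 38·17 = 646 ≡ 1, so λ ≡ 34.
  x = λ² - 29 - 24 = 1156 - 53 ≡ 28; y = λ·(29 - 28) - 3 ≡ 31. → (28, 31)
10P: (28, 31) + (24, 5). λ = (5 - 31)/(24 - 28) ≡ 17/39 mod 43. 39⁻¹ ≡ 32 (mod 43) since 39·32 = 1248 ≡ 1, so λ ≡ 28.
  x = λ² - 28 - 24 = 784 - 52 ≡ 1; y = λ·(28 - 1) - 31 ≡ 37. → (1, 37)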